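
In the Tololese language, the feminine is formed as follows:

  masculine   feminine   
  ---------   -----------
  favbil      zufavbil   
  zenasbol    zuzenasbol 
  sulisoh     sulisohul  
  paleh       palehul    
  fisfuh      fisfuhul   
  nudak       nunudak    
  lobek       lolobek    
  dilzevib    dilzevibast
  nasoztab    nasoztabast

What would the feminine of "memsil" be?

zumemsil

zenasbol and sulisoh both have last vowel 'o' yet inflect differently (zuzenasbol, sulisohul), so the last vowel is not what conditions the rule; the final letter is.
"memsil" ends in -l. The stems ending in -l (favbil → zufavbil, zenasbol → zuzenasbol) add the prefix zu-.
So memsil → zumemsil.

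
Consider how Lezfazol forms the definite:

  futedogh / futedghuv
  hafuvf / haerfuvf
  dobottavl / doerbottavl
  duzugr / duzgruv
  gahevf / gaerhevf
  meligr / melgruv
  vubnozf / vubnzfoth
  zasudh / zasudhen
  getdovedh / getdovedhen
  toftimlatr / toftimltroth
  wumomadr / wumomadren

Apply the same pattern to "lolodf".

lolodfen

wumomadr and duzugr both end in -r yet inflect differently (wumomadren, duzgruv), so the final letter is not what conditions the rule; the second-to-last letter is.
"lolodf" has second-to-last letter 'd'. The stems whose second-to-last letter is 'd' (wumomadr → wumomadren, zasudh → zasudhen, getdovedh → getdovedhen) add -en.
The other patterns: stems whose second-to-last letter is 'g' delete the last vowel and add -uv; stems whose second-to-last letter is 'v' insert -er- after the first vowel; stems whose second-to-last letter is 't' or 'z' delete the last vowel and add -oth.
So lolodf → lolodfen.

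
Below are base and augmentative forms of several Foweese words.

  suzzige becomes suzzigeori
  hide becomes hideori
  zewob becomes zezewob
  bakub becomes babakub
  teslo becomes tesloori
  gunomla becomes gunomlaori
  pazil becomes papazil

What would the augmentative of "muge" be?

mugeori

zewob and teslo both have last vowel 'o' yet inflect differently (zezewob, tesloori), so the last vowel is not what conditions the rule; whether the stem ends in a vowel or a consonant is.
"muge" ends in a vowel. The stems ending in a vowel (teslo → tesloori, suzzige → suzzigeori, hide → hideori) add -ori.
The other pattern: stems ending in a consonant repeat the first consonant+vowel as a prefix.
So muge → mugeori.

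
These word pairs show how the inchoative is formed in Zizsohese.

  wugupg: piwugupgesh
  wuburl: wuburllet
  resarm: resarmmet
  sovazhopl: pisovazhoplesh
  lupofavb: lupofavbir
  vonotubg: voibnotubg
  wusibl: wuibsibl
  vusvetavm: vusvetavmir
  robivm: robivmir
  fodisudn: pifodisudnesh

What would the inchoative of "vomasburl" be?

vomasburllet

"vomasburl" has second-to-last letter 'r'. The stems whose second-to-last letter is 'r' (wuburl → wuburllet, resarm → resarmmet) double the final consonant and add -et.
The other patterns: stems whose second-to-last letter is 'v' add -ir; stems whose second-to-last letter is 'b' insert -ib- after the first vowel; stems whose second-to-last letter is 'd' or 'p' add pi- … -esh around the stem.
So vomasburl → vomasburllet.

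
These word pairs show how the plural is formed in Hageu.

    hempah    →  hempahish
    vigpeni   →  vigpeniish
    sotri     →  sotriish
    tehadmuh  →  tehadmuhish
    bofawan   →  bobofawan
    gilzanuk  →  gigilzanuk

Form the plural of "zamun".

zazamun

hempah and bofawan both have last vowel 'a' yet inflect differently (hempahish, bobofawan), so the last vowel is not what conditions the rule; the final letter is.
"zamun" ends in -n. The one such stem in the data (bofawan → bobofawan) repeats the first consonant+vowel as a prefix (as does gilzanuk), so the same rule applies.
The other pattern: stems ending in -h or -i add -ish.
So zamun → zazamun.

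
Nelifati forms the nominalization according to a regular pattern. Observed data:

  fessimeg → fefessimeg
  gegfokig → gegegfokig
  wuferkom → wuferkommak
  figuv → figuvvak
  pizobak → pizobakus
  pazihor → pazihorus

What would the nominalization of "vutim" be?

"vutim" ends in -m. The one such stem in the data (wuferkom → wuferkommak) doubles the final consonant and adds -ak (as does figuv), so the same rule applies.
The other patterns: stems ending in -g repeat the first consonant+vowel as a prefix; stems ending in -k or -r add -us.
So vutim → vutimmak.

vutimmak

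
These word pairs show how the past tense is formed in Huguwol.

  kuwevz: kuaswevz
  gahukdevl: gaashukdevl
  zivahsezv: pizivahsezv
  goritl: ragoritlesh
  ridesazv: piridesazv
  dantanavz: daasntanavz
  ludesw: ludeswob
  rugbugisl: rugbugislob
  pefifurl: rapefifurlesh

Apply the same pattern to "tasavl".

taassavl

goritl and gahukdevl both end in -l yet inflect differently (ragoritlesh, gaashukdevl), so the final letter is not what conditions the rule; the second-to-last letter is.
"tasavl" has second-to-last letter 'v'. The stems whose second-to-last letter is 'v' (gahukdevl → gaashukdevl, kuwevz → kuaswevz, dantanavz → daasntanavz) insert -as- after the first vowel.
So tasavl → taassavl.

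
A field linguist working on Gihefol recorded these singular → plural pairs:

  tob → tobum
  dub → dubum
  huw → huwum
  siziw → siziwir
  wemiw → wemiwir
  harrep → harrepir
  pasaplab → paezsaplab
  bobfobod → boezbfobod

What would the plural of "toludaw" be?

toezludaw

"toludaw" has 3 vowels. The stems with 3 vowels (pasaplab → paezsaplab, bobfobod → boezbfobod) insert -ez- after the first vowel.
So toludaw → toezludaw.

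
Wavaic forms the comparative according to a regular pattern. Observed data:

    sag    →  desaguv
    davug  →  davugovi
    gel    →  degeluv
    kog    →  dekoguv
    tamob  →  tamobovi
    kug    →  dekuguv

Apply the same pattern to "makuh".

makuhovi

davug and sag both end in -g yet inflect differently (davugovi, desaguv), so the final letter is not what conditions the rule; the number of vowels is.
"makuh" has 2 vowels. The stems with 2 vowels (tamob → tamobovi, davug → davugovi) add -ovi.
The other pattern: stems with 1 vowel add de- … -uv around the stem.
So makuh → makuhovi.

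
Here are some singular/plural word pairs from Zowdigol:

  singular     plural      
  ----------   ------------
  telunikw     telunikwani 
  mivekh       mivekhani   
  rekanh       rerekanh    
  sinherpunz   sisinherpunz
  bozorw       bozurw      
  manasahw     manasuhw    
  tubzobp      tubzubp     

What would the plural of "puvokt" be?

puvoktani

mivekh and rekanh both end in -h yet inflect differently (mivekhani, rerekanh), so the final letter is not what conditions the rule; the second-to-last letter is.
"puvokt" has second-to-last letter 'k'. The stems whose second-to-last letter is 'k' (telunikw → telunikwani, mivekh → mivekhani) add -ani.
So puvokt → puvoktani.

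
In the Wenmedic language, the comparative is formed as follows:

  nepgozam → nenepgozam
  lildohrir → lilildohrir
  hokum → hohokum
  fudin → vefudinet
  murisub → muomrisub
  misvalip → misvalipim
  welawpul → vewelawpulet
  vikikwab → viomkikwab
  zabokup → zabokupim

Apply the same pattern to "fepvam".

"fepvam" ends in -m. The stems ending in -m (hokum → hohokum, nepgozam → nenepgozam) repeat the first consonant+vowel as a prefix.
So fepvam → fefepvam.

fefepvam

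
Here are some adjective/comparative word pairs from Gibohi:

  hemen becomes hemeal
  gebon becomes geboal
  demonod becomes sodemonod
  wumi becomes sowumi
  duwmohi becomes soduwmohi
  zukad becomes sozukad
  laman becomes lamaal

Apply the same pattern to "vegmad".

sovegmad

laman and zukad both have last vowel 'a' yet inflect differently (lamaal, sozukad), so the last vowel is not what conditions the rule; the final letter is.
"vegmad" ends in -d. The stems ending in -d (zukad → sozukad, demonod → sodemonod) add the prefix so-.
The other pattern: stems ending in -n drop the final letter and add -al.
So vegmad → sovegmad.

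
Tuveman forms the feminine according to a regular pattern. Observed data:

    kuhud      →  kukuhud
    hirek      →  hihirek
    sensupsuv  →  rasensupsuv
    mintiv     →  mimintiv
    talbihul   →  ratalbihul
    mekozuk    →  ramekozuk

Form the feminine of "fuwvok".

"fuwvok" has 2 vowels. The stems with 2 vowels (hirek → hihirek, mintiv → mimintiv, kuhud → kukuhud) repeat the first consonant+vowel as a prefix.
The other pattern: stems with 3 vowels add the prefix ra-.
So fuwvok → fufuwvok.

fufuwvok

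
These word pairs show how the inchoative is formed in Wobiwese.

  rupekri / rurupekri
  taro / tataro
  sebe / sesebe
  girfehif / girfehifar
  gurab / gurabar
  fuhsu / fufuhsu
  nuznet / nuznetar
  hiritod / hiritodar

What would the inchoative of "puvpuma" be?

pupuvpuma

"puvpuma" ends in a vowel. The stems ending in a vowel (taro → tataro, rupekri → rurupekri, fuhsu → fufuhsu) repeat the first consonant+vowel as a prefix.
The other pattern: stems ending in a consonant add -ar.
So puvpuma → pupuvpuma.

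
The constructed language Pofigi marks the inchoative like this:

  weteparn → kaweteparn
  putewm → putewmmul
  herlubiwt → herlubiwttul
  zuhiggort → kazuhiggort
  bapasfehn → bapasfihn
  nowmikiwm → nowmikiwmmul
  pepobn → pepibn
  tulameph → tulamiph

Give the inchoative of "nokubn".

herlubiwt and zuhiggort both end in -t yet inflect differently (herlubiwttul, kazuhiggort), so the final letter is not what conditions the rule; the second-to-last letter is.
"nokubn" has second-to-last letter 'b'. The one such stem in the data (pepobn → pepibn) changes the last vowel to 'i' (as do tulameph, bapasfehn), so the same rule applies.
The other patterns: stems whose second-to-last letter is 'w' double the final consonant and add -ul; stems whose second-to-last letter is 'r' add the prefix ka-.
So nokubn → nokibn.

nokibn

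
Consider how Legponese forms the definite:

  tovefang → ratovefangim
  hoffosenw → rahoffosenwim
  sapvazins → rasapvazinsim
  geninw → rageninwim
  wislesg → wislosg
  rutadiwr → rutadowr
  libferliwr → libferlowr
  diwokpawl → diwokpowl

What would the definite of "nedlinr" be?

"nedlinr" has second-to-last letter 'n'. The stems whose second-to-last letter is 'n' (tovefang → ratovefangim, hoffosenw → rahoffosenwim, sapvazins → rasapvazinsim) add ra- … -im around the stem.
So nedlinr → ranedlinrim.

ranedlinrim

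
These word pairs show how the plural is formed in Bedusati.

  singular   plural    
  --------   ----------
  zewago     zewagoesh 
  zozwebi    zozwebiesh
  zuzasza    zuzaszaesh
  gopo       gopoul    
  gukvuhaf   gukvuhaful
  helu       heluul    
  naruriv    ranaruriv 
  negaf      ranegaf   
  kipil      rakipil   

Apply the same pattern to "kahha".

rakahha

zewago and gopo both end in -o yet inflect differently (zewagoesh, gopoul), so the final letter is not what conditions the rule; the first letter is.
"kahha" begins with k-. The one such stem in the data (kipil → rakipil) adds the prefix ra-, so the same rule applies.
The other patterns: stems beginning with z- add -esh; stems beginning with g- or h- add -ul.
So kahha → rakahha.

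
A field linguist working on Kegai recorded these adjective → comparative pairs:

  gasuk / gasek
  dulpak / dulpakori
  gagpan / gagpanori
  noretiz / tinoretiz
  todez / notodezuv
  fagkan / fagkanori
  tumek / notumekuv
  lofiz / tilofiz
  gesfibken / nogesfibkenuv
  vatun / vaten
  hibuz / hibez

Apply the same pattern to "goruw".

"goruw" has last vowel 'u'. The stems whose last vowel is 'u' (vatun → vaten, hibuz → hibez, gasuk → gasek) change the last vowel to 'e'.
So goruw → gorew.

gorew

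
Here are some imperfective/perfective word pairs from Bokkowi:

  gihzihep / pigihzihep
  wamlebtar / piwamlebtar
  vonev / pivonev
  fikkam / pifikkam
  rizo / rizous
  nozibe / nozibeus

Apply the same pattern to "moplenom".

pimoplenom

gihzihep and nozibe both have last vowel 'e' yet inflect differently (pigihzihep, nozibeus), so the last vowel is not what conditions the rule; whether the stem ends in a vowel or a consonant is.
"moplenom" ends in a consonant. The stems ending in a consonant (gihzihep → pigihzihep, wamlebtar → piwamlebtar, vonev → pivonev) add the prefix pi-.
So moplenom → pimoplenom.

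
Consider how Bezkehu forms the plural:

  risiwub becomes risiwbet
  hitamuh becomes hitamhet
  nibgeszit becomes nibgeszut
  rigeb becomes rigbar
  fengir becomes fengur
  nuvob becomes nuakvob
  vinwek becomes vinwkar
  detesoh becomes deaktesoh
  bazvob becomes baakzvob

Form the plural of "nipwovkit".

bazvob and rigeb both end in -b yet inflect differently (baakzvob, rigbar), so the final letter is not what conditions the rule; the last vowel is.
"nipwovkit" has last vowel 'i'. The stems whose last vowel is 'i' (fengir → fengur, nibgeszit → nibgeszut) change the last vowel to 'u'.
The other patterns: stems whose last vowel is 'o' insert -ak- after the first vowel; stems whose last vowel is 'e' delete the last vowel and add -ar; stems whose last vowel is 'u' delete the last vowel and add -et.
So nipwovkit → nipwovkut.

nipwovkut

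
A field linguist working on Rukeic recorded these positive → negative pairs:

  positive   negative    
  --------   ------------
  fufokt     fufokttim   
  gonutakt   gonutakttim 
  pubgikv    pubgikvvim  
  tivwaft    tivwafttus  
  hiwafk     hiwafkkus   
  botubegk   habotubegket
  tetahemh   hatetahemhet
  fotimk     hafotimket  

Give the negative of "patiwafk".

patiwafkkus

fufokt and tivwaft both end in -t yet inflect differently (fufokttim, tivwafttus), so the final letter is not what conditions the rule; the second-to-last letter is.
"patiwafk" has second-to-last letter 'f'. The stems whose second-to-last letter is 'f' (tivwaft → tivwafttus, hiwafk → hiwafkkus) double the final consonant and add -us.
So patiwafk → patiwafkkus.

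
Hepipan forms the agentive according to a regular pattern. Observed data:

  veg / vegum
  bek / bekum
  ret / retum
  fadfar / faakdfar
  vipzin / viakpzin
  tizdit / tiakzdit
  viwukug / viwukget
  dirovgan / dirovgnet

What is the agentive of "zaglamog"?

zaglamget

ret and tizdit both end in -t yet inflect differently (retum, tiakzdit), so the final letter is not what conditions the rule; the number of vowels is.
"zaglamog" has 3 vowels. The stems with 3 vowels (viwukug → viwukget, dirovgan → dirovgnet) delete the last vowel and add -et.
The other patterns: stems with 1 vowel add -um; stems with 2 vowels insert -ak- after the first vowel.
So zaglamog → zaglamget.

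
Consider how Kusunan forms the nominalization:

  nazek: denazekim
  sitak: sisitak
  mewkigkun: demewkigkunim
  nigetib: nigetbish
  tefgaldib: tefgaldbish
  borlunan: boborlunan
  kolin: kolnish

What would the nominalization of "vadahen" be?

"vadahen" has last vowel 'e'. The one such stem in the data (nazek → denazekim) adds de- … -im around the stem, so the same rule applies.
So vadahen → devadahenim.

devadahenim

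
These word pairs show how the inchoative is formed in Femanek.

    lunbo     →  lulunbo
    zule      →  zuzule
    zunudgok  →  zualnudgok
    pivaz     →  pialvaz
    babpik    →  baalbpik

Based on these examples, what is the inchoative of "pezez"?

lunbo and zunudgok both have last vowel 'o' yet inflect differently (lulunbo, zualnudgok), so the last vowel is not what conditions the rule; whether the stem ends in a vowel or a consonant is.
"pezez" ends in a consonant. The stems ending in a consonant (zunudgok → zualnudgok, pivaz → pialvaz, babpik → baalbpik) insert -al- after the first vowel.
So pezez → pealzez.

pealzez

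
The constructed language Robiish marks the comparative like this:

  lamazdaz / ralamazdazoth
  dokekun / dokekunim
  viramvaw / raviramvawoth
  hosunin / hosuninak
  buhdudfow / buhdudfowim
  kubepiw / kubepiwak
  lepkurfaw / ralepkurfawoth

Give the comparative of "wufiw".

wufiwak

"wufiw" has last vowel 'i'. The stems whose last vowel is 'i' (kubepiw → kubepiwak, hosunin → hosuninak) add -ak.
The other patterns: stems whose last vowel is 'a' add ra- … -oth around the stem; stems whose last vowel is 'o' or 'u' add -im.
So wufiw → wufiwak.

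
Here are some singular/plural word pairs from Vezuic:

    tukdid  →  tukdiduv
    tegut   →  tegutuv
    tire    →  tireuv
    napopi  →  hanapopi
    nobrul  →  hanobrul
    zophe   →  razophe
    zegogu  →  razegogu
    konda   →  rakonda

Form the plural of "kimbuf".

"kimbuf" begins with k-. The one such stem in the data (konda → rakonda) adds the prefix ra-, so the same rule applies.
So kimbuf → rakimbuf.

rakimbuf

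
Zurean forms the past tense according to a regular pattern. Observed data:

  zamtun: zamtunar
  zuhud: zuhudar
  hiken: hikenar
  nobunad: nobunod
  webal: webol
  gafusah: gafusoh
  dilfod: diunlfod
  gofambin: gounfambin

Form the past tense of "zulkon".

zuhud and nobunad both end in -d yet inflect differently (zuhudar, nobunod), so the final letter is not what conditions the rule; the last vowel is.
"zulkon" has last vowel 'o'. The one such stem in the data (dilfod → diunlfod) inserts -un- after the first vowel (as does gofambin), so the same rule applies.
So zulkon → zuunlkon.

zuunlkon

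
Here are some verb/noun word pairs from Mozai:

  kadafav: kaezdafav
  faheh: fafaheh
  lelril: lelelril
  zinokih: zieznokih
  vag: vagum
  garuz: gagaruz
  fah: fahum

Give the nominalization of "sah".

"sah" has 1 vowel. The stems with 1 vowel (fah → fahum, vag → vagum) add -um.
So sah → sahum.

sahum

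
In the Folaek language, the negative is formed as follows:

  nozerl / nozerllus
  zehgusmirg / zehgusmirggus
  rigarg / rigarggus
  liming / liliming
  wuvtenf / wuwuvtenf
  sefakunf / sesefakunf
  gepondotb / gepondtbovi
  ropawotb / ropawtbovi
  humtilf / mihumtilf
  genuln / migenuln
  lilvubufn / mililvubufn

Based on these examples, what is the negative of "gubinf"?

"gubinf" has second-to-last letter 'n'. The stems whose second-to-last letter is 'n' (liming → liliming, wuvtenf → wuwuvtenf, sefakunf → sesefakunf) repeat the first consonant+vowel as a prefix.
The other patterns: stems whose second-to-last letter is 'r' double the final consonant and add -us; stems whose second-to-last letter is 't' delete the last vowel and add -ovi; stems whose second-to-last letter is 'f' or 'l' add the prefix mi-.
So gubinf → gugubinf.

gugubinf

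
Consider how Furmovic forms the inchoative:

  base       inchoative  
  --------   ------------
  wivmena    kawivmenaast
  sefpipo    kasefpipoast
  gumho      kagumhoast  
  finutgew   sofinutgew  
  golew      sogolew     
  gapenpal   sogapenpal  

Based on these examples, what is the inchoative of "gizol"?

sogizol

"gizol" ends in a consonant. The stems ending in a consonant (finutgew → sofinutgew, golew → sogolew, gapenpal → sogapenpal) add the prefix so-.
The other pattern: stems ending in a vowel add ka- … -ast around the stem.
So gizol → sogizol.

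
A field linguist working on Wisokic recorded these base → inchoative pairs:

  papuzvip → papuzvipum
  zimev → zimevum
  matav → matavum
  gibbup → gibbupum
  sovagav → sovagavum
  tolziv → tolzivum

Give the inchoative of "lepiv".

lepivum

Every pair shown (papuzvip → papuzvipum, zimev → zimevum, matav → matavum, …) follows the same rule: add -um.
So lepiv → lepivum.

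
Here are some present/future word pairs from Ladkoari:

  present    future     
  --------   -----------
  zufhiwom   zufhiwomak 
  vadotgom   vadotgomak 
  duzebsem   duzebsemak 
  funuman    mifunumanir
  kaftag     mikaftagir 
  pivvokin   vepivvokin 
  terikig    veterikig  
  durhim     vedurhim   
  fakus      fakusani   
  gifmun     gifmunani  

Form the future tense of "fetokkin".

funuman and pivvokin both end in -n yet inflect differently (mifunumanir, vepivvokin), so the final letter is not what conditions the rule; the last vowel is.
"fetokkin" has last vowel 'i'. The stems whose last vowel is 'i' (pivvokin → vepivvokin, terikig → veterikig, durhim → vedurhim) add the prefix ve-.
So fetokkin → vefetokkin.

vefetokkin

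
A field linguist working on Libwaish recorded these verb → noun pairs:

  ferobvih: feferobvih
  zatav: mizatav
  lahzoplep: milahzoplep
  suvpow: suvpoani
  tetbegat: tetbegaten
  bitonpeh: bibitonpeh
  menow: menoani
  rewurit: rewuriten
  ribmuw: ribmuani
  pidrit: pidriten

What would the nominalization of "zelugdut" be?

zelugduten

ferobvih and rewurit both have last vowel 'i' yet inflect differently (feferobvih, rewuriten), so the last vowel is not what conditions the rule; the final letter is.
"zelugdut" ends in -t. The stems ending in -t (rewurit → rewuriten, tetbegat → tetbegaten, pidrit → pidriten) add -en.
The other patterns: stems ending in -w drop the final letter and add -ani; stems ending in -h repeat the first consonant+vowel as a prefix; stems ending in -p or -v add the prefix mi-.
So zelugdut → zelugduten.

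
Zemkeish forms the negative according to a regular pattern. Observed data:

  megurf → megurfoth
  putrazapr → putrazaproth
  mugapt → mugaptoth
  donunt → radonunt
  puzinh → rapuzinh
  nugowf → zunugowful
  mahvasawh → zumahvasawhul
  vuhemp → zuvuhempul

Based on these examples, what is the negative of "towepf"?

mugapt and donunt both end in -t yet inflect differently (mugaptoth, radonunt), so the final letter is not what conditions the rule; the second-to-last letter is.
"towepf" has second-to-last letter 'p'. The stems whose second-to-last letter is 'p' (putrazapr → putrazaproth, mugapt → mugaptoth) add -oth.
The other patterns: stems whose second-to-last letter is 'n' add the prefix ra-; stems whose second-to-last letter is 'm' or 'w' add zu- … -ul around the stem.
So towepf → towepfoth.

towepfoth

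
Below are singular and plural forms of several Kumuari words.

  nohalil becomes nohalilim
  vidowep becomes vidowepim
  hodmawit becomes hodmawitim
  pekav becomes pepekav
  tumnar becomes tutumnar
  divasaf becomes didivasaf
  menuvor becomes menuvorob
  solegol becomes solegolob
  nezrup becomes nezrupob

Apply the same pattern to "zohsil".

zohsilim

tumnar and menuvor both end in -r yet inflect differently (tutumnar, menuvorob), so the final letter is not what conditions the rule; the last vowel is.
"zohsil" has last vowel 'i'. The stems whose last vowel is 'i' (nohalil → nohalilim, hodmawit → hodmawitim) add -im.
So zohsil → zohsilim.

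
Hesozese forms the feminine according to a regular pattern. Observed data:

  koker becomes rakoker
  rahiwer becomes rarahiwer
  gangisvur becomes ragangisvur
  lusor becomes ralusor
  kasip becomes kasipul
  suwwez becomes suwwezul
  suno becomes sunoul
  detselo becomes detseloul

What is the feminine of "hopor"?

rahopor

"hopor" ends in -r. The stems ending in -r (koker → rakoker, rahiwer → rarahiwer, gangisvur → ragangisvur) add the prefix ra-.
So hopor → rahopor.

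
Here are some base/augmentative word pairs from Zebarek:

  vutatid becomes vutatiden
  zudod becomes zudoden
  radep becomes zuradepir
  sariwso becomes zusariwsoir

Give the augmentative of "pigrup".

zupigrupir

zudod and sariwso both have last vowel 'o' yet inflect differently (zudoden, zusariwsoir), so the last vowel is not what conditions the rule; the final letter is.
"pigrup" ends in -p. The one such stem in the data (radep → zuradepir) adds zu- … -ir around the stem, so the same rule applies.
The other pattern: stems ending in -d add -en.
So pigrup → zupigrupir.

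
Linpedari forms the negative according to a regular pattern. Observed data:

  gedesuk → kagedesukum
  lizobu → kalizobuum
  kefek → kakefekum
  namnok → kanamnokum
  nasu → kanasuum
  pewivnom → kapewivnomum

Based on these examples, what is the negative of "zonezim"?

kazonezimum

Every pair shown (gedesuk → kagedesukum, lizobu → kalizobuum, kefek → kakefekum, …) follows the same rule: add ka- … -um around the stem.
So zonezim → kazonezimum.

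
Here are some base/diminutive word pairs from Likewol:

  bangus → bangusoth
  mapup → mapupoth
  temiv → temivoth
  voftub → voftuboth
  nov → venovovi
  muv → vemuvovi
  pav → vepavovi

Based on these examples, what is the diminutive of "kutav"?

kutavoth

temiv and nov both end in -v yet inflect differently (temivoth, venovovi), so the final letter is not what conditions the rule; the number of vowels is.
"kutav" has 2 vowels. The stems with 2 vowels (bangus → bangusoth, mapup → mapupoth, temiv → temivoth) add -oth.
The other pattern: stems with 1 vowel add ve- … -ovi around the stem.
So kutav → kutavoth.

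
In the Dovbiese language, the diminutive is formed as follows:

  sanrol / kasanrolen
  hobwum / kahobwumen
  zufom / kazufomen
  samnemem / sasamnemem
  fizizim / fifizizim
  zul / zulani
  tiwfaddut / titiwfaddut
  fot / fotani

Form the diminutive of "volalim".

vovolalim

"volalim" has 3 vowels. The stems with 3 vowels (tiwfaddut → titiwfaddut, fizizim → fifizizim, samnemem → sasamnemem) repeat the first consonant+vowel as a prefix.
So volalim → vovolalim.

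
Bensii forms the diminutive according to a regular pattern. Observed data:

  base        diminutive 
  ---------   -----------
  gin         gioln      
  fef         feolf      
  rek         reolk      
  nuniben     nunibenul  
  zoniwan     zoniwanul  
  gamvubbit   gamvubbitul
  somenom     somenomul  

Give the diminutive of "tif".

tiolf

gin and nuniben both end in -n yet inflect differently (gioln, nunibenul), so the final letter is not what conditions the rule; the number of vowels is.
"tif" has 1 vowel. The stems with 1 vowel (gin → gioln, fef → feolf, rek → reolk) insert -ol- after the first vowel.
So tif → tiolf.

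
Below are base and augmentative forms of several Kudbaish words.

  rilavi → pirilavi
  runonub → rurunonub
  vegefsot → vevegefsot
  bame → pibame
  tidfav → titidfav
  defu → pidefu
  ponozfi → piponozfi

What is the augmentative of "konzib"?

"konzib" ends in a consonant. The stems ending in a consonant (tidfav → titidfav, runonub → rurunonub, vegefsot → vevegefsot) repeat the first consonant+vowel as a prefix.
The other pattern: stems ending in a vowel add the prefix pi-.
So konzib → kokonzib.

kokonzib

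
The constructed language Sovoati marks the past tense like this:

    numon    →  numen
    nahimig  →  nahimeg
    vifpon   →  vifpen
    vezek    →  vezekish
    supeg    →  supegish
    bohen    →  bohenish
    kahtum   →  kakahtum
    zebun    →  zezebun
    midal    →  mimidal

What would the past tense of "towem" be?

"towem" has last vowel 'e'. The stems whose last vowel is 'e' (vezek → vezekish, supeg → supegish, bohen → bohenish) add -ish.
The other patterns: stems whose last vowel is 'i' or 'o' change the last vowel to 'e'; stems whose last vowel is 'a' or 'u' repeat the first consonant+vowel as a prefix.
So towem → towemish.

towemish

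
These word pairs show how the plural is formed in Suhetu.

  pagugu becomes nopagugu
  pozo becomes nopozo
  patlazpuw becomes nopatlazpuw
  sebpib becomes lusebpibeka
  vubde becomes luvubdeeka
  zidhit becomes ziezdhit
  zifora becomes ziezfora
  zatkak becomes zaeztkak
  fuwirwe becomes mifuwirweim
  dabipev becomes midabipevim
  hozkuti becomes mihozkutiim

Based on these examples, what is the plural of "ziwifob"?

vubde and fuwirwe both end in -e yet inflect differently (luvubdeeka, mifuwirweim), so the final letter is not what conditions the rule; the first letter is.
"ziwifob" begins with z-. The stems beginning with z- (zidhit → ziezdhit, zifora → ziezfora, zatkak → zaeztkak) insert -ez- after the first vowel.
The other patterns: stems beginning with p- add the prefix no-; stems beginning with s- or v- add lu- … -eka around the stem; stems beginning with d-, f- or h- add mi- … -im around the stem.
So ziwifob → ziezwifob.

ziezwifob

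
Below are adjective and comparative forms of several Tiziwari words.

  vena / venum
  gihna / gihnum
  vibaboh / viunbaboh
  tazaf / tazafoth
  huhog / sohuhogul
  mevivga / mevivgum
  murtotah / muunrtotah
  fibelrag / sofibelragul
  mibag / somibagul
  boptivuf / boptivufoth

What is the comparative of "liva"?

"liva" ends in -a. The stems ending in -a (gihna → gihnum, vena → venum, mevivga → mevivgum) drop the final letter and add -um.
So liva → livum.

livum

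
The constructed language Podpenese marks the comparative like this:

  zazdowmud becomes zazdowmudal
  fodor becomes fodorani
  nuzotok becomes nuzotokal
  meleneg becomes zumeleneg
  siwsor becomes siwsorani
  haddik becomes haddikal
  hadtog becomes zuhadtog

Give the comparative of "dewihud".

hadtog and siwsor both have last vowel 'o' yet inflect differently (zuhadtog, siwsorani), so the last vowel is not what conditions the rule; the final letter is.
"dewihud" ends in -d. The one such stem in the data (zazdowmud → zazdowmudal) adds -al, so the same rule applies.
The other patterns: stems ending in -g add the prefix zu-; stems ending in -r add -ani.
So dewihud → dewihudal.

dewihudal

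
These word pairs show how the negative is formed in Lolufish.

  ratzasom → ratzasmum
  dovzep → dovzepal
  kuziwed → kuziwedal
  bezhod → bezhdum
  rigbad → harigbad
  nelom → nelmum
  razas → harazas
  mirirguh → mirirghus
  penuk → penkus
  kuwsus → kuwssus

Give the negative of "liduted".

lidutedal

"liduted" has last vowel 'e'. The stems whose last vowel is 'e' (kuziwed → kuziwedal, dovzep → dovzepal) add -al.
So liduted → lidutedal.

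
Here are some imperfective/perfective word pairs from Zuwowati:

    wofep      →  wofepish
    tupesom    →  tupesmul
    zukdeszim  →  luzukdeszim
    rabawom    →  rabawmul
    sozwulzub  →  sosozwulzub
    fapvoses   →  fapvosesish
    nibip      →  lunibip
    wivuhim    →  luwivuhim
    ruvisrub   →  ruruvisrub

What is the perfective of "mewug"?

memewug

wofep and nibip both end in -p yet inflect differently (wofepish, lunibip), so the final letter is not what conditions the rule; the last vowel is.
"mewug" has last vowel 'u'. The stems whose last vowel is 'u' (ruvisrub → ruruvisrub, sozwulzub → sosozwulzub) repeat the first consonant+vowel as a prefix.
The other patterns: stems whose last vowel is 'e' add -ish; stems whose last vowel is 'i' add the prefix lu-; stems whose last vowel is 'o' delete the last vowel and add -ul.
So mewug → memewug.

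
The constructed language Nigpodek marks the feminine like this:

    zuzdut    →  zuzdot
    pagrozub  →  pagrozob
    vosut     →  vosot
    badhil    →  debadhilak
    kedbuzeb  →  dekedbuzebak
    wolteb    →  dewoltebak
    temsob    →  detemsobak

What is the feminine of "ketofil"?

"ketofil" has last vowel 'i'. The one such stem in the data (badhil → debadhilak) adds de- … -ak around the stem, so the same rule applies.
The other pattern: stems whose last vowel is 'u' change the last vowel to 'o'.
So ketofil → deketofilak.

deketofilak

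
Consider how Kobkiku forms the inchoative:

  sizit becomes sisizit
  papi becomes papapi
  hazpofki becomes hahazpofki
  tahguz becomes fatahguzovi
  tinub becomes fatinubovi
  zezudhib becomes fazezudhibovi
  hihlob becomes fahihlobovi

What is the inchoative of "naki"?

nanaki

sizit and zezudhib both have last vowel 'i' yet inflect differently (sisizit, fazezudhibovi), so the last vowel is not what conditions the rule; the final letter is.
"naki" ends in -i. The stems ending in -i (papi → papapi, hazpofki → hahazpofki) repeat the first consonant+vowel as a prefix.
The other pattern: stems ending in -b or -z add fa- … -ovi around the stem.
So naki → nanaki.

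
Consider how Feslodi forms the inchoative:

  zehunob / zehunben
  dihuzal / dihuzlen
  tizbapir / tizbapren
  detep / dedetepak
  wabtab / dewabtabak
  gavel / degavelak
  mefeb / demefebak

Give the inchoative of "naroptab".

naroptben

"naroptab" has 3 vowels. The stems with 3 vowels (zehunob → zehunben, dihuzal → dihuzlen, tizbapir → tizbapren) delete the last vowel and add -en.
The other pattern: stems with 2 vowels add de- … -ak around the stem.
So naroptab → naroptben.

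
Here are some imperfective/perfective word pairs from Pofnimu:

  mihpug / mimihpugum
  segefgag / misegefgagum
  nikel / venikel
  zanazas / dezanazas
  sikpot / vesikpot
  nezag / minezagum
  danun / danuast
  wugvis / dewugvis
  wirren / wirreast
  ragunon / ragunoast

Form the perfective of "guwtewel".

veguwtewel

"guwtewel" ends in -l. The one such stem in the data (nikel → venikel) adds the prefix ve-, so the same rule applies.
So guwtewel → veguwtewel.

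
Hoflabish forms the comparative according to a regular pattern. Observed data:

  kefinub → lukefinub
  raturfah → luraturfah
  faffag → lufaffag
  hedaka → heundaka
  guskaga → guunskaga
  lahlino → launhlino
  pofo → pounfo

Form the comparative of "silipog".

lusilipog

raturfah and hedaka both have last vowel 'a' yet inflect differently (luraturfah, heundaka), so the last vowel is not what conditions the rule; whether the stem ends in a vowel or a consonant is.
"silipog" ends in a consonant. The stems ending in a consonant (kefinub → lukefinub, raturfah → luraturfah, faffag → lufaffag) add the prefix lu-.
The other pattern: stems ending in a vowel insert -un- after the first vowel.
So silipog → lusilipog.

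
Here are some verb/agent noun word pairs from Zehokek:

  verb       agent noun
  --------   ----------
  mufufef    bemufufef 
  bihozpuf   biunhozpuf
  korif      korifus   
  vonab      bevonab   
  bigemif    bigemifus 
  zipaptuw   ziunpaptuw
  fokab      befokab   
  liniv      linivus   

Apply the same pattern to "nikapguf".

bigemif and bihozpuf both end in -f yet inflect differently (bigemifus, biunhozpuf), so the final letter is not what conditions the rule; the last vowel is.
"nikapguf" has last vowel 'u'. The stems whose last vowel is 'u' (bihozpuf → biunhozpuf, zipaptuw → ziunpaptuw) insert -un- after the first vowel.
So nikapguf → niunkapguf.

niunkapguf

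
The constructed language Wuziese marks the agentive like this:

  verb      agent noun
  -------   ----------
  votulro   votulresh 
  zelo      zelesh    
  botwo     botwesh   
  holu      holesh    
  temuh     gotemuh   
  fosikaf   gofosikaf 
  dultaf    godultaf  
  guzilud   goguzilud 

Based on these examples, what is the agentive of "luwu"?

luwesh

"luwu" ends in a vowel. The stems ending in a vowel (votulro → votulresh, zelo → zelesh, botwo → botwesh) drop the final letter and add -esh.
The other pattern: stems ending in a consonant add the prefix go-.
So luwu → luwesh.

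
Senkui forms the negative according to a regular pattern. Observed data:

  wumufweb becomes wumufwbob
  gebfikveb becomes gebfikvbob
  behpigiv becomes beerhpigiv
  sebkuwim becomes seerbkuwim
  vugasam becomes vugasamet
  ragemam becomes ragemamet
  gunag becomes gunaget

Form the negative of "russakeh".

sebkuwim and vugasam both end in -m yet inflect differently (seerbkuwim, vugasamet), so the final letter is not what conditions the rule; the last vowel is.
"russakeh" has last vowel 'e'. The stems whose last vowel is 'e' (wumufweb → wumufwbob, gebfikveb → gebfikvbob) delete the last vowel and add -ob.
So russakeh → russakhob.

russakhob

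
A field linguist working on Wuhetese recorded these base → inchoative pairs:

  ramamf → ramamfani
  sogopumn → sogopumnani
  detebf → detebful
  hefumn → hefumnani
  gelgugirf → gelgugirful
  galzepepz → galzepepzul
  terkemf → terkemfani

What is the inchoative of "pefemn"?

ramamf and detebf both end in -f yet inflect differently (ramamfani, detebful), so the final letter is not what conditions the rule; the second-to-last letter is.
"pefemn" has second-to-last letter 'm'. The stems whose second-to-last letter is 'm' (ramamf → ramamfani, sogopumn → sogopumnani, terkemf → terkemfani) add -ani.
The other pattern: stems whose second-to-last letter is 'b', 'p' or 'r' add -ul.
So pefemn → pefemnani.

pefemnani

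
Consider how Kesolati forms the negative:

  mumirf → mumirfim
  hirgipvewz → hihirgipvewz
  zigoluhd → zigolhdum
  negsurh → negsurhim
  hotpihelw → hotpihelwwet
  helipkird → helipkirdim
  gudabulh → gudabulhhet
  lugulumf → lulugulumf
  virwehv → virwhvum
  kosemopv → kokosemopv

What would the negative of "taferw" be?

gudabulh and negsurh both end in -h yet inflect differently (gudabulhhet, negsurhim), so the final letter is not what conditions the rule; the second-to-last letter is.
"taferw" has second-to-last letter 'r'. The stems whose second-to-last letter is 'r' (negsurh → negsurhim, helipkird → helipkirdim, mumirf → mumirfim) add -im.
The other patterns: stems whose second-to-last letter is 'l' double the final consonant and add -et; stems whose second-to-last letter is 'h' delete the last vowel and add -um; stems whose second-to-last letter is 'm', 'p' or 'w' repeat the first consonant+vowel as a prefix.
So taferw → taferwim.

taferwim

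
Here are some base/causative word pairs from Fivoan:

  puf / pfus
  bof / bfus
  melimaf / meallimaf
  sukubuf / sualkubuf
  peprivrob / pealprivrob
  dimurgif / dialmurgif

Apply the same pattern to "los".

lsus

puf and melimaf both end in -f yet inflect differently (pfus, meallimaf), so the final letter is not what conditions the rule; the number of vowels is.
"los" has 1 vowel. The stems with 1 vowel (puf → pfus, bof → bfus) delete the last vowel and add -us.
So los → lsus.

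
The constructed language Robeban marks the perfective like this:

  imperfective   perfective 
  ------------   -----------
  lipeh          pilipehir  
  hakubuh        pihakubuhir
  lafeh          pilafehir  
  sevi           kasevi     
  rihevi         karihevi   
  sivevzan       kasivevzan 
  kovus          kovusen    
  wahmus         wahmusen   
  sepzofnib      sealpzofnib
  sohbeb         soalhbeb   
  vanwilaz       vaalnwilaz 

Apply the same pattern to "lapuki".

hakubuh and kovus both have last vowel 'u' yet inflect differently (pihakubuhir, kovusen), so the last vowel is not what conditions the rule; the final letter is.
"lapuki" ends in -i. The stems ending in -i (sevi → kasevi, rihevi → karihevi) add the prefix ka-.
The other patterns: stems ending in -h add pi- … -ir around the stem; stems ending in -s add -en; stems ending in -b or -z insert -al- after the first vowel.
So lapuki → kalapuki.

kalapuki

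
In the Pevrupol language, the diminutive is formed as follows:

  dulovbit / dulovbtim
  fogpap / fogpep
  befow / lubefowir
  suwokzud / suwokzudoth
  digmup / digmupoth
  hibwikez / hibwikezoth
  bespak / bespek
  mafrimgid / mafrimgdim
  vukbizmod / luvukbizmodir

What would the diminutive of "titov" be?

lutitovir

mafrimgid and vukbizmod both end in -d yet inflect differently (mafrimgdim, luvukbizmodir), so the final letter is not what conditions the rule; the last vowel is.
"titov" has last vowel 'o'. The stems whose last vowel is 'o' (vukbizmod → luvukbizmodir, befow → lubefowir) add lu- … -ir around the stem.
So titov → lutitovir.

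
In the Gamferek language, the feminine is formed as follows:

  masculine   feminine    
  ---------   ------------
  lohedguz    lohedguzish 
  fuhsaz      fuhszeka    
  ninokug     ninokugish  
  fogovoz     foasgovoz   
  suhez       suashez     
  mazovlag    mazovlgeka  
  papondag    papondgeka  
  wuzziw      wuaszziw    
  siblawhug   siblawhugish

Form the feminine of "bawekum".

bawekumish

"bawekum" has last vowel 'u'. The stems whose last vowel is 'u' (ninokug → ninokugish, siblawhug → siblawhugish, lohedguz → lohedguzish) add -ish.
The other patterns: stems whose last vowel is 'a' delete the last vowel and add -eka; stems whose last vowel is 'e', 'i' or 'o' insert -as- after the first vowel.
So bawekum → bawekumish.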